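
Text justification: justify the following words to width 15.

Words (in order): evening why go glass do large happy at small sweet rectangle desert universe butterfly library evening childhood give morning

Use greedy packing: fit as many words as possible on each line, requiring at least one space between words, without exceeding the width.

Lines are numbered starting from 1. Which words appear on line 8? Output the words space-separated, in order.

Line 1: ['evening', 'why', 'go'] (min_width=14, slack=1)
Line 2: ['glass', 'do', 'large'] (min_width=14, slack=1)
Line 3: ['happy', 'at', 'small'] (min_width=14, slack=1)
Line 4: ['sweet', 'rectangle'] (min_width=15, slack=0)
Line 5: ['desert', 'universe'] (min_width=15, slack=0)
Line 6: ['butterfly'] (min_width=9, slack=6)
Line 7: ['library', 'evening'] (min_width=15, slack=0)
Line 8: ['childhood', 'give'] (min_width=14, slack=1)
Line 9: ['morning'] (min_width=7, slack=8)

Answer: childhood give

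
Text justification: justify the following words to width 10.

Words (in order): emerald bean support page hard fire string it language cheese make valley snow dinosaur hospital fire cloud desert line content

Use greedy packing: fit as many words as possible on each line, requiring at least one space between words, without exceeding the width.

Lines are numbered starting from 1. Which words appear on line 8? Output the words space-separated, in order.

Answer: cheese

Derivation:
Line 1: ['emerald'] (min_width=7, slack=3)
Line 2: ['bean'] (min_width=4, slack=6)
Line 3: ['support'] (min_width=7, slack=3)
Line 4: ['page', 'hard'] (min_width=9, slack=1)
Line 5: ['fire'] (min_width=4, slack=6)
Line 6: ['string', 'it'] (min_width=9, slack=1)
Line 7: ['language'] (min_width=8, slack=2)
Line 8: ['cheese'] (min_width=6, slack=4)
Line 9: ['make'] (min_width=4, slack=6)
Line 10: ['valley'] (min_width=6, slack=4)
Line 11: ['snow'] (min_width=4, slack=6)
Line 12: ['dinosaur'] (min_width=8, slack=2)
Line 13: ['hospital'] (min_width=8, slack=2)
Line 14: ['fire', 'cloud'] (min_width=10, slack=0)
Line 15: ['desert'] (min_width=6, slack=4)
Line 16: ['line'] (min_width=4, slack=6)
Line 17: ['content'] (min_width=7, slack=3)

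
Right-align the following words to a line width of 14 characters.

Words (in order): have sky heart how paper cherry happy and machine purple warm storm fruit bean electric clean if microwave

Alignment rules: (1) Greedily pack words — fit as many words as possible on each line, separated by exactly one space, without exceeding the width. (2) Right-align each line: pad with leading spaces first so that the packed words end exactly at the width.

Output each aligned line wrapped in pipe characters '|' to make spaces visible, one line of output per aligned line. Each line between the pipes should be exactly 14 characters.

Line 1: ['have', 'sky', 'heart'] (min_width=14, slack=0)
Line 2: ['how', 'paper'] (min_width=9, slack=5)
Line 3: ['cherry', 'happy'] (min_width=12, slack=2)
Line 4: ['and', 'machine'] (min_width=11, slack=3)
Line 5: ['purple', 'warm'] (min_width=11, slack=3)
Line 6: ['storm', 'fruit'] (min_width=11, slack=3)
Line 7: ['bean', 'electric'] (min_width=13, slack=1)
Line 8: ['clean', 'if'] (min_width=8, slack=6)
Line 9: ['microwave'] (min_width=9, slack=5)

Answer: |have sky heart|
|     how paper|
|  cherry happy|
|   and machine|
|   purple warm|
|   storm fruit|
| bean electric|
|      clean if|
|     microwave|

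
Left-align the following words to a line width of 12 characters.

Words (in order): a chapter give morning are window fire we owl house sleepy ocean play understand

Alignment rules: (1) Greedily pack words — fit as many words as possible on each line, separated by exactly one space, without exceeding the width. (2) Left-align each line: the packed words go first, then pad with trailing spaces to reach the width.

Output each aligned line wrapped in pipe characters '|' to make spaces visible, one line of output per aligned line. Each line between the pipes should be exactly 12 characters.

Answer: |a chapter   |
|give morning|
|are window  |
|fire we owl |
|house sleepy|
|ocean play  |
|understand  |

Derivation:
Line 1: ['a', 'chapter'] (min_width=9, slack=3)
Line 2: ['give', 'morning'] (min_width=12, slack=0)
Line 3: ['are', 'window'] (min_width=10, slack=2)
Line 4: ['fire', 'we', 'owl'] (min_width=11, slack=1)
Line 5: ['house', 'sleepy'] (min_width=12, slack=0)
Line 6: ['ocean', 'play'] (min_width=10, slack=2)
Line 7: ['understand'] (min_width=10, slack=2)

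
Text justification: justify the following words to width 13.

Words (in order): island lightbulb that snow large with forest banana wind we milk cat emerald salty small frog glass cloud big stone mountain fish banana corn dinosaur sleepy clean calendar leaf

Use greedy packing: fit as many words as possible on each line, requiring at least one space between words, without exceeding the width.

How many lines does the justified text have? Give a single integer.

Answer: 16

Derivation:
Line 1: ['island'] (min_width=6, slack=7)
Line 2: ['lightbulb'] (min_width=9, slack=4)
Line 3: ['that', 'snow'] (min_width=9, slack=4)
Line 4: ['large', 'with'] (min_width=10, slack=3)
Line 5: ['forest', 'banana'] (min_width=13, slack=0)
Line 6: ['wind', 'we', 'milk'] (min_width=12, slack=1)
Line 7: ['cat', 'emerald'] (min_width=11, slack=2)
Line 8: ['salty', 'small'] (min_width=11, slack=2)
Line 9: ['frog', 'glass'] (min_width=10, slack=3)
Line 10: ['cloud', 'big'] (min_width=9, slack=4)
Line 11: ['stone'] (min_width=5, slack=8)
Line 12: ['mountain', 'fish'] (min_width=13, slack=0)
Line 13: ['banana', 'corn'] (min_width=11, slack=2)
Line 14: ['dinosaur'] (min_width=8, slack=5)
Line 15: ['sleepy', 'clean'] (min_width=12, slack=1)
Line 16: ['calendar', 'leaf'] (min_width=13, slack=0)
Total lines: 16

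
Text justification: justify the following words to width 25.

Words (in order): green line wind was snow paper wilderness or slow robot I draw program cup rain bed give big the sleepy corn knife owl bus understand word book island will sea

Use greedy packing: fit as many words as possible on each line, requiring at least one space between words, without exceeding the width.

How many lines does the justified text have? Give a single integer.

Answer: 7

Derivation:
Line 1: ['green', 'line', 'wind', 'was', 'snow'] (min_width=24, slack=1)
Line 2: ['paper', 'wilderness', 'or', 'slow'] (min_width=24, slack=1)
Line 3: ['robot', 'I', 'draw', 'program', 'cup'] (min_width=24, slack=1)
Line 4: ['rain', 'bed', 'give', 'big', 'the'] (min_width=21, slack=4)
Line 5: ['sleepy', 'corn', 'knife', 'owl', 'bus'] (min_width=25, slack=0)
Line 6: ['understand', 'word', 'book'] (min_width=20, slack=5)
Line 7: ['island', 'will', 'sea'] (min_width=15, slack=10)
Total lines: 7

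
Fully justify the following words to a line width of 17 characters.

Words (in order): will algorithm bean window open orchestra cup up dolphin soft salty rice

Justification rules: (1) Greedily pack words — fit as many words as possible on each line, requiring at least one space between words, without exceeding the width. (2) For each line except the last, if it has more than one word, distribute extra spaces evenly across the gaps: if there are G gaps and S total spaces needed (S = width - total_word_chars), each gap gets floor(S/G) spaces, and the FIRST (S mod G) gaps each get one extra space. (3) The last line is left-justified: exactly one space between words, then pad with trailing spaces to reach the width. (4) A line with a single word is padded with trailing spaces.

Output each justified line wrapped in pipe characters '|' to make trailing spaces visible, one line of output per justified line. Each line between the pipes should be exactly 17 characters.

Answer: |will    algorithm|
|bean  window open|
|orchestra  cup up|
|dolphin      soft|
|salty rice       |

Derivation:
Line 1: ['will', 'algorithm'] (min_width=14, slack=3)
Line 2: ['bean', 'window', 'open'] (min_width=16, slack=1)
Line 3: ['orchestra', 'cup', 'up'] (min_width=16, slack=1)
Line 4: ['dolphin', 'soft'] (min_width=12, slack=5)
Line 5: ['salty', 'rice'] (min_width=10, slack=7)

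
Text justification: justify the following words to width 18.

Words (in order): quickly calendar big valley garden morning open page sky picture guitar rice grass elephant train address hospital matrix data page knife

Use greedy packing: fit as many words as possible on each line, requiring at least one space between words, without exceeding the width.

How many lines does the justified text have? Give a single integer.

Line 1: ['quickly', 'calendar'] (min_width=16, slack=2)
Line 2: ['big', 'valley', 'garden'] (min_width=17, slack=1)
Line 3: ['morning', 'open', 'page'] (min_width=17, slack=1)
Line 4: ['sky', 'picture', 'guitar'] (min_width=18, slack=0)
Line 5: ['rice', 'grass'] (min_width=10, slack=8)
Line 6: ['elephant', 'train'] (min_width=14, slack=4)
Line 7: ['address', 'hospital'] (min_width=16, slack=2)
Line 8: ['matrix', 'data', 'page'] (min_width=16, slack=2)
Line 9: ['knife'] (min_width=5, slack=13)
Total lines: 9

Answer: 9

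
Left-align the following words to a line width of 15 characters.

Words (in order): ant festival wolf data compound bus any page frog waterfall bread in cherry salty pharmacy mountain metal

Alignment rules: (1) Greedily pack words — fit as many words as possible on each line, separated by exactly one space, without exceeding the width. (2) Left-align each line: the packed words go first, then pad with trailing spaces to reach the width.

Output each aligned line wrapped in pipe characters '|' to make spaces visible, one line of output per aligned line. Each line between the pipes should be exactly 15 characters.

Line 1: ['ant', 'festival'] (min_width=12, slack=3)
Line 2: ['wolf', 'data'] (min_width=9, slack=6)
Line 3: ['compound', 'bus'] (min_width=12, slack=3)
Line 4: ['any', 'page', 'frog'] (min_width=13, slack=2)
Line 5: ['waterfall', 'bread'] (min_width=15, slack=0)
Line 6: ['in', 'cherry', 'salty'] (min_width=15, slack=0)
Line 7: ['pharmacy'] (min_width=8, slack=7)
Line 8: ['mountain', 'metal'] (min_width=14, slack=1)

Answer: |ant festival   |
|wolf data      |
|compound bus   |
|any page frog  |
|waterfall bread|
|in cherry salty|
|pharmacy       |
|mountain metal |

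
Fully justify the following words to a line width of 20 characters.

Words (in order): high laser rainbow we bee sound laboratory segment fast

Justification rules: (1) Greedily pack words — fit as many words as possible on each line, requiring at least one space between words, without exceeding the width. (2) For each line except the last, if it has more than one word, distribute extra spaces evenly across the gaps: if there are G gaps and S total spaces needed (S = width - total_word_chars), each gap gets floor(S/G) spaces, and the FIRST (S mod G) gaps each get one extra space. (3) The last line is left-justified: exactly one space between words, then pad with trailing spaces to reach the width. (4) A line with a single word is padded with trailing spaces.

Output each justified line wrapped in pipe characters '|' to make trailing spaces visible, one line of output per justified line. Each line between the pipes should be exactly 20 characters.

Answer: |high  laser  rainbow|
|we     bee     sound|
|laboratory   segment|
|fast                |

Derivation:
Line 1: ['high', 'laser', 'rainbow'] (min_width=18, slack=2)
Line 2: ['we', 'bee', 'sound'] (min_width=12, slack=8)
Line 3: ['laboratory', 'segment'] (min_width=18, slack=2)
Line 4: ['fast'] (min_width=4, slack=16)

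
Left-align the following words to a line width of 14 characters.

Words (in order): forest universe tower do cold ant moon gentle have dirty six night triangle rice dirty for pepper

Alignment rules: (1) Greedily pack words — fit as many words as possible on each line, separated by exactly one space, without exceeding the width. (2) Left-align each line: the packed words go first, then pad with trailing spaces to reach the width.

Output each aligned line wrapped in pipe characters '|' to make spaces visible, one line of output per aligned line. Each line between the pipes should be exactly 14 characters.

Line 1: ['forest'] (min_width=6, slack=8)
Line 2: ['universe', 'tower'] (min_width=14, slack=0)
Line 3: ['do', 'cold', 'ant'] (min_width=11, slack=3)
Line 4: ['moon', 'gentle'] (min_width=11, slack=3)
Line 5: ['have', 'dirty', 'six'] (min_width=14, slack=0)
Line 6: ['night', 'triangle'] (min_width=14, slack=0)
Line 7: ['rice', 'dirty', 'for'] (min_width=14, slack=0)
Line 8: ['pepper'] (min_width=6, slack=8)

Answer: |forest        |
|universe tower|
|do cold ant   |
|moon gentle   |
|have dirty six|
|night triangle|
|rice dirty for|
|pepper        |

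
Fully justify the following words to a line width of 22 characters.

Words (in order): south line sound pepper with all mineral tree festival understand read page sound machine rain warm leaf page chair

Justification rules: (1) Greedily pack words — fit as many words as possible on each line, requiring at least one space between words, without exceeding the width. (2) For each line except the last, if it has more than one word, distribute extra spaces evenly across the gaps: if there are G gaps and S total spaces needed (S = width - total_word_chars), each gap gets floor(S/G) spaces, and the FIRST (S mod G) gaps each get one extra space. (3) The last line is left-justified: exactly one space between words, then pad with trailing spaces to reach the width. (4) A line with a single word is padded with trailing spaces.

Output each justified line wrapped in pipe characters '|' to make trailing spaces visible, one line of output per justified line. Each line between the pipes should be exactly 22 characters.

Line 1: ['south', 'line', 'sound'] (min_width=16, slack=6)
Line 2: ['pepper', 'with', 'all'] (min_width=15, slack=7)
Line 3: ['mineral', 'tree', 'festival'] (min_width=21, slack=1)
Line 4: ['understand', 'read', 'page'] (min_width=20, slack=2)
Line 5: ['sound', 'machine', 'rain'] (min_width=18, slack=4)
Line 6: ['warm', 'leaf', 'page', 'chair'] (min_width=20, slack=2)

Answer: |south    line    sound|
|pepper     with    all|
|mineral  tree festival|
|understand  read  page|
|sound   machine   rain|
|warm leaf page chair  |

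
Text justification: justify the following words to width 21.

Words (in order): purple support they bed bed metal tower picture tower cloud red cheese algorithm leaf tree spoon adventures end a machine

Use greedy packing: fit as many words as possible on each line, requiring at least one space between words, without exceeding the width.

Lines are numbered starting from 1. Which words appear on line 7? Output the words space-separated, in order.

Answer: machine

Derivation:
Line 1: ['purple', 'support', 'they'] (min_width=19, slack=2)
Line 2: ['bed', 'bed', 'metal', 'tower'] (min_width=19, slack=2)
Line 3: ['picture', 'tower', 'cloud'] (min_width=19, slack=2)
Line 4: ['red', 'cheese', 'algorithm'] (min_width=20, slack=1)
Line 5: ['leaf', 'tree', 'spoon'] (min_width=15, slack=6)
Line 6: ['adventures', 'end', 'a'] (min_width=16, slack=5)
Line 7: ['machine'] (min_width=7, slack=14)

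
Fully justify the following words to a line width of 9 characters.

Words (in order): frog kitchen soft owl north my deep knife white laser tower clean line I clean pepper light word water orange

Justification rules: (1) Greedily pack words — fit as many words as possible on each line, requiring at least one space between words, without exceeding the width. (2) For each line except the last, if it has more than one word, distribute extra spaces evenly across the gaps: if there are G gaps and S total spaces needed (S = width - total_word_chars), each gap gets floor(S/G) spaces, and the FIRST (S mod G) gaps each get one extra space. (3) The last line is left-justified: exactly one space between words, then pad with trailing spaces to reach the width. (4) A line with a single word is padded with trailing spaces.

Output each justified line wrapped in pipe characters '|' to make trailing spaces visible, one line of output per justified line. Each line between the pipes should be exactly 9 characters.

Line 1: ['frog'] (min_width=4, slack=5)
Line 2: ['kitchen'] (min_width=7, slack=2)
Line 3: ['soft', 'owl'] (min_width=8, slack=1)
Line 4: ['north', 'my'] (min_width=8, slack=1)
Line 5: ['deep'] (min_width=4, slack=5)
Line 6: ['knife'] (min_width=5, slack=4)
Line 7: ['white'] (min_width=5, slack=4)
Line 8: ['laser'] (min_width=5, slack=4)
Line 9: ['tower'] (min_width=5, slack=4)
Line 10: ['clean'] (min_width=5, slack=4)
Line 11: ['line', 'I'] (min_width=6, slack=3)
Line 12: ['clean'] (min_width=5, slack=4)
Line 13: ['pepper'] (min_width=6, slack=3)
Line 14: ['light'] (min_width=5, slack=4)
Line 15: ['word'] (min_width=4, slack=5)
Line 16: ['water'] (min_width=5, slack=4)
Line 17: ['orange'] (min_width=6, slack=3)

Answer: |frog     |
|kitchen  |
|soft  owl|
|north  my|
|deep     |
|knife    |
|white    |
|laser    |
|tower    |
|clean    |
|line    I|
|clean    |
|pepper   |
|light    |
|word     |
|water    |
|orange   |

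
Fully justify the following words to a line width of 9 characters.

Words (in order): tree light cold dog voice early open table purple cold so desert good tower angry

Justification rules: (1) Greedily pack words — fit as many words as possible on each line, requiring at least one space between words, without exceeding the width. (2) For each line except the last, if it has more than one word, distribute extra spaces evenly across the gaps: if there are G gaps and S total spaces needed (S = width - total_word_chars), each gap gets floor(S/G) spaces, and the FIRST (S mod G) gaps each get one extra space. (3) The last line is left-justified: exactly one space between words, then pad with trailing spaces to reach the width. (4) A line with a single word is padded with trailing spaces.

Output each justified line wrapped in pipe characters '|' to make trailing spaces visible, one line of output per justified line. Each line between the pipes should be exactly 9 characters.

Answer: |tree     |
|light    |
|cold  dog|
|voice    |
|early    |
|open     |
|table    |
|purple   |
|cold   so|
|desert   |
|good     |
|tower    |
|angry    |

Derivation:
Line 1: ['tree'] (min_width=4, slack=5)
Line 2: ['light'] (min_width=5, slack=4)
Line 3: ['cold', 'dog'] (min_width=8, slack=1)
Line 4: ['voice'] (min_width=5, slack=4)
Line 5: ['early'] (min_width=5, slack=4)
Line 6: ['open'] (min_width=4, slack=5)
Line 7: ['table'] (min_width=5, slack=4)
Line 8: ['purple'] (min_width=6, slack=3)
Line 9: ['cold', 'so'] (min_width=7, slack=2)
Line 10: ['desert'] (min_width=6, slack=3)
Line 11: ['good'] (min_width=4, slack=5)
Line 12: ['tower'] (min_width=5, slack=4)
Line 13: ['angry'] (min_width=5, slack=4)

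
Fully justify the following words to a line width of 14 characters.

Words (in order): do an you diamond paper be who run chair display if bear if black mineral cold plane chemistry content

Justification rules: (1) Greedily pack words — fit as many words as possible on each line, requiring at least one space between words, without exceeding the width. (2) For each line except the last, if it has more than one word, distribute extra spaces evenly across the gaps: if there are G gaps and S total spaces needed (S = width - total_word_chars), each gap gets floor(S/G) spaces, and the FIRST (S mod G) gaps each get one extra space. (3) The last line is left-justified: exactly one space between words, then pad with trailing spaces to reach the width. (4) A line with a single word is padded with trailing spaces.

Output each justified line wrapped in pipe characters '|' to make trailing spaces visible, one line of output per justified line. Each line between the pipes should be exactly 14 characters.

Answer: |do    an   you|
|diamond  paper|
|be   who   run|
|chair  display|
|if   bear   if|
|black  mineral|
|cold     plane|
|chemistry     |
|content       |

Derivation:
Line 1: ['do', 'an', 'you'] (min_width=9, slack=5)
Line 2: ['diamond', 'paper'] (min_width=13, slack=1)
Line 3: ['be', 'who', 'run'] (min_width=10, slack=4)
Line 4: ['chair', 'display'] (min_width=13, slack=1)
Line 5: ['if', 'bear', 'if'] (min_width=10, slack=4)
Line 6: ['black', 'mineral'] (min_width=13, slack=1)
Line 7: ['cold', 'plane'] (min_width=10, slack=4)
Line 8: ['chemistry'] (min_width=9, slack=5)
Line 9: ['content'] (min_width=7, slack=7)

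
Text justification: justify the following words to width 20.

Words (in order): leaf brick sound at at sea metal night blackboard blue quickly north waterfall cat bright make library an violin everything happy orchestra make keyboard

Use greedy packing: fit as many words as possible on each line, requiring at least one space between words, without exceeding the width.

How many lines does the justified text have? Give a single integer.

Line 1: ['leaf', 'brick', 'sound', 'at'] (min_width=19, slack=1)
Line 2: ['at', 'sea', 'metal', 'night'] (min_width=18, slack=2)
Line 3: ['blackboard', 'blue'] (min_width=15, slack=5)
Line 4: ['quickly', 'north'] (min_width=13, slack=7)
Line 5: ['waterfall', 'cat', 'bright'] (min_width=20, slack=0)
Line 6: ['make', 'library', 'an'] (min_width=15, slack=5)
Line 7: ['violin', 'everything'] (min_width=17, slack=3)
Line 8: ['happy', 'orchestra', 'make'] (min_width=20, slack=0)
Line 9: ['keyboard'] (min_width=8, slack=12)
Total lines: 9

Answer: 9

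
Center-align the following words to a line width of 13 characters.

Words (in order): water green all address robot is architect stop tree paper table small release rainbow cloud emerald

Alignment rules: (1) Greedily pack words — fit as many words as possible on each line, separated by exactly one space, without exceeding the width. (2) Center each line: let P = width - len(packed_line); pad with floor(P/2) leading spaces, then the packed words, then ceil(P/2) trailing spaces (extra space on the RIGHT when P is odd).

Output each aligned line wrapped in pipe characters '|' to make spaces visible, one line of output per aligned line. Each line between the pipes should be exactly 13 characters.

Line 1: ['water', 'green'] (min_width=11, slack=2)
Line 2: ['all', 'address'] (min_width=11, slack=2)
Line 3: ['robot', 'is'] (min_width=8, slack=5)
Line 4: ['architect'] (min_width=9, slack=4)
Line 5: ['stop', 'tree'] (min_width=9, slack=4)
Line 6: ['paper', 'table'] (min_width=11, slack=2)
Line 7: ['small', 'release'] (min_width=13, slack=0)
Line 8: ['rainbow', 'cloud'] (min_width=13, slack=0)
Line 9: ['emerald'] (min_width=7, slack=6)

Answer: | water green |
| all address |
|  robot is   |
|  architect  |
|  stop tree  |
| paper table |
|small release|
|rainbow cloud|
|   emerald   |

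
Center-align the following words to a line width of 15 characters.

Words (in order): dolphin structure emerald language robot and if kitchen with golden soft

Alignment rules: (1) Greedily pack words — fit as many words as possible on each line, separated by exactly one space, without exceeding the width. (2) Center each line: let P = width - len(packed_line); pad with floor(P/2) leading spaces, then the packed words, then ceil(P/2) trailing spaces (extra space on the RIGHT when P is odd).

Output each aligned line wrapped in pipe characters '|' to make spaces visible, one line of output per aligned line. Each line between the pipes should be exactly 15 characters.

Line 1: ['dolphin'] (min_width=7, slack=8)
Line 2: ['structure'] (min_width=9, slack=6)
Line 3: ['emerald'] (min_width=7, slack=8)
Line 4: ['language', 'robot'] (min_width=14, slack=1)
Line 5: ['and', 'if', 'kitchen'] (min_width=14, slack=1)
Line 6: ['with', 'golden'] (min_width=11, slack=4)
Line 7: ['soft'] (min_width=4, slack=11)

Answer: |    dolphin    |
|   structure   |
|    emerald    |
|language robot |
|and if kitchen |
|  with golden  |
|     soft      |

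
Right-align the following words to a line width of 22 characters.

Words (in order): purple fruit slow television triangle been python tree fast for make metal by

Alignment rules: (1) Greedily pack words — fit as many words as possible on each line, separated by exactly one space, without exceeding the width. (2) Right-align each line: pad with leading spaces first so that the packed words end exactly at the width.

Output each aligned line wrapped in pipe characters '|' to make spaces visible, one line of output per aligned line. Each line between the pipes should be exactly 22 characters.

Line 1: ['purple', 'fruit', 'slow'] (min_width=17, slack=5)
Line 2: ['television', 'triangle'] (min_width=19, slack=3)
Line 3: ['been', 'python', 'tree', 'fast'] (min_width=21, slack=1)
Line 4: ['for', 'make', 'metal', 'by'] (min_width=17, slack=5)

Answer: |     purple fruit slow|
|   television triangle|
| been python tree fast|
|     for make metal by|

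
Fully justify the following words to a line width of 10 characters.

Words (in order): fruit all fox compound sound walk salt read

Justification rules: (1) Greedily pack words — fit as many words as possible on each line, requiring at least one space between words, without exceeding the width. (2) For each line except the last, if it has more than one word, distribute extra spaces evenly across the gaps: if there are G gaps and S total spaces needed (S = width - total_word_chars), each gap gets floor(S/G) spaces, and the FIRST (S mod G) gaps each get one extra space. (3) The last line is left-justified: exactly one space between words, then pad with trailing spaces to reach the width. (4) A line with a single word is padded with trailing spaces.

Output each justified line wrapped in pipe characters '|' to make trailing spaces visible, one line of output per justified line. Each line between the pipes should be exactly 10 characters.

Line 1: ['fruit', 'all'] (min_width=9, slack=1)
Line 2: ['fox'] (min_width=3, slack=7)
Line 3: ['compound'] (min_width=8, slack=2)
Line 4: ['sound', 'walk'] (min_width=10, slack=0)
Line 5: ['salt', 'read'] (min_width=9, slack=1)

Answer: |fruit  all|
|fox       |
|compound  |
|sound walk|
|salt read |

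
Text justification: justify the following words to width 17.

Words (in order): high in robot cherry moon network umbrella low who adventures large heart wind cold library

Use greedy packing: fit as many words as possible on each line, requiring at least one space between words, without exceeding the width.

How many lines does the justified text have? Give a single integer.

Line 1: ['high', 'in', 'robot'] (min_width=13, slack=4)
Line 2: ['cherry', 'moon'] (min_width=11, slack=6)
Line 3: ['network', 'umbrella'] (min_width=16, slack=1)
Line 4: ['low', 'who'] (min_width=7, slack=10)
Line 5: ['adventures', 'large'] (min_width=16, slack=1)
Line 6: ['heart', 'wind', 'cold'] (min_width=15, slack=2)
Line 7: ['library'] (min_width=7, slack=10)
Total lines: 7

Answer: 7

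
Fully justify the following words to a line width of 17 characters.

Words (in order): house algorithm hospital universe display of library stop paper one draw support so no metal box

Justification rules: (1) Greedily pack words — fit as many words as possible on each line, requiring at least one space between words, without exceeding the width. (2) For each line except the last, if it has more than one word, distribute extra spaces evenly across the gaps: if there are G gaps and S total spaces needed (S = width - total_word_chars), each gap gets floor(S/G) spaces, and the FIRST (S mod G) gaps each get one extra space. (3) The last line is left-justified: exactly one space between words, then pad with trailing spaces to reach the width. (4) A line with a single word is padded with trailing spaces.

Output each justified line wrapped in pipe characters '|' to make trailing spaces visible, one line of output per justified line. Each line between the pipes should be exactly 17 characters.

Answer: |house   algorithm|
|hospital universe|
|display        of|
|library      stop|
|paper   one  draw|
|support   so   no|
|metal box        |

Derivation:
Line 1: ['house', 'algorithm'] (min_width=15, slack=2)
Line 2: ['hospital', 'universe'] (min_width=17, slack=0)
Line 3: ['display', 'of'] (min_width=10, slack=7)
Line 4: ['library', 'stop'] (min_width=12, slack=5)
Line 5: ['paper', 'one', 'draw'] (min_width=14, slack=3)
Line 6: ['support', 'so', 'no'] (min_width=13, slack=4)
Line 7: ['metal', 'box'] (min_width=9, slack=8)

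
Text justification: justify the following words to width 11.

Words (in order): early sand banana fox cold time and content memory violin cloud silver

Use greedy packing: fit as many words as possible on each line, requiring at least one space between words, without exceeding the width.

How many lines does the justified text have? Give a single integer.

Line 1: ['early', 'sand'] (min_width=10, slack=1)
Line 2: ['banana', 'fox'] (min_width=10, slack=1)
Line 3: ['cold', 'time'] (min_width=9, slack=2)
Line 4: ['and', 'content'] (min_width=11, slack=0)
Line 5: ['memory'] (min_width=6, slack=5)
Line 6: ['violin'] (min_width=6, slack=5)
Line 7: ['cloud'] (min_width=5, slack=6)
Line 8: ['silver'] (min_width=6, slack=5)
Total lines: 8

Answer: 8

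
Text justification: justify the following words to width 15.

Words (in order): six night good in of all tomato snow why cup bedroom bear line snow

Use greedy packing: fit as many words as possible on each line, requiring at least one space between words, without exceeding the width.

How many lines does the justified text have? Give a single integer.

Answer: 5

Derivation:
Line 1: ['six', 'night', 'good'] (min_width=14, slack=1)
Line 2: ['in', 'of', 'all'] (min_width=9, slack=6)
Line 3: ['tomato', 'snow', 'why'] (min_width=15, slack=0)
Line 4: ['cup', 'bedroom'] (min_width=11, slack=4)
Line 5: ['bear', 'line', 'snow'] (min_width=14, slack=1)
Total lines: 5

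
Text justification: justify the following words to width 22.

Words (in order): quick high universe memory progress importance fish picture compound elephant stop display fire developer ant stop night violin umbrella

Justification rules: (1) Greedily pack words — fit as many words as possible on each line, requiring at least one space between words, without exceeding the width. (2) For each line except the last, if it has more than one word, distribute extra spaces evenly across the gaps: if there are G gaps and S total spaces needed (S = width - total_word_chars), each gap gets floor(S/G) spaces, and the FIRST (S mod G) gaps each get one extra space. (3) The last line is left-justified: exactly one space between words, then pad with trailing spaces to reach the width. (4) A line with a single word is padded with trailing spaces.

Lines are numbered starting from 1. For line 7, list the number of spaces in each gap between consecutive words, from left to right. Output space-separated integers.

Answer: 4 3

Derivation:
Line 1: ['quick', 'high', 'universe'] (min_width=19, slack=3)
Line 2: ['memory', 'progress'] (min_width=15, slack=7)
Line 3: ['importance', 'fish'] (min_width=15, slack=7)
Line 4: ['picture', 'compound'] (min_width=16, slack=6)
Line 5: ['elephant', 'stop', 'display'] (min_width=21, slack=1)
Line 6: ['fire', 'developer', 'ant'] (min_width=18, slack=4)
Line 7: ['stop', 'night', 'violin'] (min_width=17, slack=5)
Line 8: ['umbrella'] (min_width=8, slack=14)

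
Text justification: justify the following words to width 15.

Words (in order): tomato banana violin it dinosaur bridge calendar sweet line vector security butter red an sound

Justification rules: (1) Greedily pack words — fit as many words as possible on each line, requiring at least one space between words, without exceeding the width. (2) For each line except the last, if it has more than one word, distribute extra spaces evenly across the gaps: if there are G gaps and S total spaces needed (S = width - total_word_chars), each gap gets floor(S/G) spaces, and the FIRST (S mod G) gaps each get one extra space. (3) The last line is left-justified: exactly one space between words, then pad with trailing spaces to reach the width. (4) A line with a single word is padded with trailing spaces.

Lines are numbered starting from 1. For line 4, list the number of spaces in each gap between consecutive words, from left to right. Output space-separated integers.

Answer: 2

Derivation:
Line 1: ['tomato', 'banana'] (min_width=13, slack=2)
Line 2: ['violin', 'it'] (min_width=9, slack=6)
Line 3: ['dinosaur', 'bridge'] (min_width=15, slack=0)
Line 4: ['calendar', 'sweet'] (min_width=14, slack=1)
Line 5: ['line', 'vector'] (min_width=11, slack=4)
Line 6: ['security', 'butter'] (min_width=15, slack=0)
Line 7: ['red', 'an', 'sound'] (min_width=12, slack=3)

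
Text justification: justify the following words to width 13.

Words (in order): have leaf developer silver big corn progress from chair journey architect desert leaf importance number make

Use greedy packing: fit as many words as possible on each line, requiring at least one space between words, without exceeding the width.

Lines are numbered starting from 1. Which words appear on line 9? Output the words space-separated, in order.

Answer: importance

Derivation:
Line 1: ['have', 'leaf'] (min_width=9, slack=4)
Line 2: ['developer'] (min_width=9, slack=4)
Line 3: ['silver', 'big'] (min_width=10, slack=3)
Line 4: ['corn', 'progress'] (min_width=13, slack=0)
Line 5: ['from', 'chair'] (min_width=10, slack=3)
Line 6: ['journey'] (min_width=7, slack=6)
Line 7: ['architect'] (min_width=9, slack=4)
Line 8: ['desert', 'leaf'] (min_width=11, slack=2)
Line 9: ['importance'] (min_width=10, slack=3)
Line 10: ['number', 'make'] (min_width=11, slack=2)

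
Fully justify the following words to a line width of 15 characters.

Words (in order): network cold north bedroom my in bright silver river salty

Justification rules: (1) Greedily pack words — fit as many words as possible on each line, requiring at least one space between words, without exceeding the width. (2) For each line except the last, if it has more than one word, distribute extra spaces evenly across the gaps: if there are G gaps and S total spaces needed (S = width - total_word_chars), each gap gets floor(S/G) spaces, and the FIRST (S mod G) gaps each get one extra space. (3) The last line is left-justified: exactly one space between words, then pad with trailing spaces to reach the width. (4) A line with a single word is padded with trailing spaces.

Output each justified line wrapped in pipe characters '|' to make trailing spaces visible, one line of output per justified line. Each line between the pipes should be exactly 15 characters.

Line 1: ['network', 'cold'] (min_width=12, slack=3)
Line 2: ['north', 'bedroom'] (min_width=13, slack=2)
Line 3: ['my', 'in', 'bright'] (min_width=12, slack=3)
Line 4: ['silver', 'river'] (min_width=12, slack=3)
Line 5: ['salty'] (min_width=5, slack=10)

Answer: |network    cold|
|north   bedroom|
|my   in  bright|
|silver    river|
|salty          |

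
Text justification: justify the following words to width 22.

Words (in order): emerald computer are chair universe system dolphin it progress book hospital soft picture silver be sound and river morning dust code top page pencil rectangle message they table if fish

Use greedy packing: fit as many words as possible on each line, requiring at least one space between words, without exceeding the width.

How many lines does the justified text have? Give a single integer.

Line 1: ['emerald', 'computer', 'are'] (min_width=20, slack=2)
Line 2: ['chair', 'universe', 'system'] (min_width=21, slack=1)
Line 3: ['dolphin', 'it', 'progress'] (min_width=19, slack=3)
Line 4: ['book', 'hospital', 'soft'] (min_width=18, slack=4)
Line 5: ['picture', 'silver', 'be'] (min_width=17, slack=5)
Line 6: ['sound', 'and', 'river'] (min_width=15, slack=7)
Line 7: ['morning', 'dust', 'code', 'top'] (min_width=21, slack=1)
Line 8: ['page', 'pencil', 'rectangle'] (min_width=21, slack=1)
Line 9: ['message', 'they', 'table', 'if'] (min_width=21, slack=1)
Line 10: ['fish'] (min_width=4, slack=18)
Total lines: 10

Answer: 10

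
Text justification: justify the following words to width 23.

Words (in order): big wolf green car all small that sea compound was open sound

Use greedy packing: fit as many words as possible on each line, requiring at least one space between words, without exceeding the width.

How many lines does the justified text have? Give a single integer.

Line 1: ['big', 'wolf', 'green', 'car', 'all'] (min_width=22, slack=1)
Line 2: ['small', 'that', 'sea', 'compound'] (min_width=23, slack=0)
Line 3: ['was', 'open', 'sound'] (min_width=14, slack=9)
Total lines: 3

Answer: 3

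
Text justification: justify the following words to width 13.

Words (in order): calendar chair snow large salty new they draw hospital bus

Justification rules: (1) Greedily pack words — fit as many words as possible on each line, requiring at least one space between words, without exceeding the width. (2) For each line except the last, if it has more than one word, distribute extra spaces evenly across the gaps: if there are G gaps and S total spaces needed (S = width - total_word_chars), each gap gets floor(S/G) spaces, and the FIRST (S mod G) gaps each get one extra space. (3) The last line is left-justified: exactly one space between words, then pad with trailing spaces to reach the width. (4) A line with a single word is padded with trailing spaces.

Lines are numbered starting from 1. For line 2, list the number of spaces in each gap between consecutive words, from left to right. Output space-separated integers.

Line 1: ['calendar'] (min_width=8, slack=5)
Line 2: ['chair', 'snow'] (min_width=10, slack=3)
Line 3: ['large', 'salty'] (min_width=11, slack=2)
Line 4: ['new', 'they', 'draw'] (min_width=13, slack=0)
Line 5: ['hospital', 'bus'] (min_width=12, slack=1)

Answer: 4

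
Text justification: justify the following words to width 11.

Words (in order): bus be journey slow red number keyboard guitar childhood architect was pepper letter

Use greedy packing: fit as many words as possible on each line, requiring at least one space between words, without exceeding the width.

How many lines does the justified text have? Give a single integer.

Answer: 10

Derivation:
Line 1: ['bus', 'be'] (min_width=6, slack=5)
Line 2: ['journey'] (min_width=7, slack=4)
Line 3: ['slow', 'red'] (min_width=8, slack=3)
Line 4: ['number'] (min_width=6, slack=5)
Line 5: ['keyboard'] (min_width=8, slack=3)
Line 6: ['guitar'] (min_width=6, slack=5)
Line 7: ['childhood'] (min_width=9, slack=2)
Line 8: ['architect'] (min_width=9, slack=2)
Line 9: ['was', 'pepper'] (min_width=10, slack=1)
Line 10: ['letter'] (min_width=6, slack=5)
Total lines: 10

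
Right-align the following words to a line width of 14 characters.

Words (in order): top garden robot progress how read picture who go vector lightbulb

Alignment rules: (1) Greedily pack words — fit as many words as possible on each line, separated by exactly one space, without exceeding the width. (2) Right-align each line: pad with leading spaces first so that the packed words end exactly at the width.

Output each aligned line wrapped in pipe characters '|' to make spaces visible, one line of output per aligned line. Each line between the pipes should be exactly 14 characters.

Answer: |    top garden|
|robot progress|
|      how read|
|picture who go|
|        vector|
|     lightbulb|

Derivation:
Line 1: ['top', 'garden'] (min_width=10, slack=4)
Line 2: ['robot', 'progress'] (min_width=14, slack=0)
Line 3: ['how', 'read'] (min_width=8, slack=6)
Line 4: ['picture', 'who', 'go'] (min_width=14, slack=0)
Line 5: ['vector'] (min_width=6, slack=8)
Line 6: ['lightbulb'] (min_width=9, slack=5)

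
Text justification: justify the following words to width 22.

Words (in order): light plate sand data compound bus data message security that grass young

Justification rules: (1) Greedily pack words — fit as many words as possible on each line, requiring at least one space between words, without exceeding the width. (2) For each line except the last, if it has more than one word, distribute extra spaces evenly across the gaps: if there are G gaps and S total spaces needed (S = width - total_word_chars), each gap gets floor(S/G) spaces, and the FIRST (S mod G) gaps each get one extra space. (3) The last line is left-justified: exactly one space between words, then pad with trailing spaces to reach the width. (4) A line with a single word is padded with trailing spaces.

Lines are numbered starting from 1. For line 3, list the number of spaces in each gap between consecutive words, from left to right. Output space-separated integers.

Answer: 2 1

Derivation:
Line 1: ['light', 'plate', 'sand', 'data'] (min_width=21, slack=1)
Line 2: ['compound', 'bus', 'data'] (min_width=17, slack=5)
Line 3: ['message', 'security', 'that'] (min_width=21, slack=1)
Line 4: ['grass', 'young'] (min_width=11, slack=11)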